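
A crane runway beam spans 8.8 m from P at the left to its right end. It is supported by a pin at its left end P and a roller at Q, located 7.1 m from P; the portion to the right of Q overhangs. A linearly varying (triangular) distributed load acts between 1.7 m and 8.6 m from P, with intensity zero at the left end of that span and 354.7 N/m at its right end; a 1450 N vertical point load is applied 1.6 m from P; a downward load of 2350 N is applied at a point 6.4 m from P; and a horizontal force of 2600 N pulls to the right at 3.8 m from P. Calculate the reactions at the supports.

P_x = -2600 N, P_y = 1493 N, Q_y = 3531 N

Resultant of the triangular load: ½ × 354.7 × 6.9 = 1223.715 N, acting at 6.3 m from P (one-third of the span from the peak).
Taking moments about P: Q_y·7.1 − (½·354.7·6.9)·6.3 − 1450·1.6 − 2350·6.4 = 0 → Q_y = 25069.4045/7.1 = 3530.9 ≈ 3531 N.
ΣF_y = 0: P_y + 3530.9 − ½·354.7·6.9 − 1450 − 2350 = 0 → P_y = 1493 N.
ΣF_x = 0: P_x + 2600 = 0 → P_x = -2600 N.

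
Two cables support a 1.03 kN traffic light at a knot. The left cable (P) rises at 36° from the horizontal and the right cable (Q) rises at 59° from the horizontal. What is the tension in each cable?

T_P = 0.5325 kN, T_Q = 0.8365 kN

ΣF_x = 0: −T_P·cos36° + T_Q·cos59° = 0 → T_Q = 1.57079·T_P.
ΣF_y = 0: T_P·sin36° + T_Q·sin59° = 1.03.
Substitute: T_P·(0.587785 + 1.57079·0.857167) = 1.03 → T_P = 0.532516 ≈ 0.5325 kN.
Then T_Q = 1.57079 × 0.532516 = 0.8365 kN.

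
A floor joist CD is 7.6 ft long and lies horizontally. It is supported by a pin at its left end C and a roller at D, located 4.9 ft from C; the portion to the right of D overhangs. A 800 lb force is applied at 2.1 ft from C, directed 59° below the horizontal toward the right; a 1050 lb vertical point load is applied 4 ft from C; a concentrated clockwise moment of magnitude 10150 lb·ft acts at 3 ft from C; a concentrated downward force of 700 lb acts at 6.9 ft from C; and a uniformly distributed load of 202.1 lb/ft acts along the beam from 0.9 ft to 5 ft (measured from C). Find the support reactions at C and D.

Resultant of the distributed load: 202.1 × 4.1 = 828.61 lb at 2.95 ft from C.
ΣM about C: D_y·4.9 − 800·sin59°·2.1 − 1050·4 − 10150 − 700·6.9 − (202.1·4.1)·2.95 = 0 → D_y = 23064.4/4.9 = 4707.02 ≈ 4707 lb.
ΣF_y = 0: C_y + 4707.02 − 800·sin59° − 1050 − 700 − 202.1·4.1 = 0 → C_y = -1443 lb.
ΣF_x = 0: C_x + 800·cos59° = 0 → C_x = -412.0 lb.

C_x = -412.0 lb, C_y = -1443 lb, D_y = 4707 lb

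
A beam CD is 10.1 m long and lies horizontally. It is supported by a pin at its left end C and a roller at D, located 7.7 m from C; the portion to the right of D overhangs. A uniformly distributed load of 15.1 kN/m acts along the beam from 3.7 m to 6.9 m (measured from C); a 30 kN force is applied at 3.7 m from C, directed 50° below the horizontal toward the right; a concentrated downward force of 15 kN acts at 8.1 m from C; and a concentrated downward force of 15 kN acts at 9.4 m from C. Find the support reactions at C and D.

Resultant of the distributed load: 15.1 × 3.2 = 48.32 kN at 5.3 m from C.
Moments about C: D_y·7.7 − (15.1·3.2)·5.3 − 30·sin50°·3.7 − 15·8.1 − 15·9.4 = 0 → D_y = 603.627/7.7 = 78.3931 ≈ 78.39 kN.
ΣF_y = 0: C_y + 78.3931 − 15.1·3.2 − 30·sin50° − 15 − 15 = 0 → C_y = 22.91 kN.
ΣF_x = 0: C_x + 30·cos50° = 0 → C_x = -19.28 kN.

C_x = -19.28 kN, C_y = 22.91 kN, D_y = 78.39 kN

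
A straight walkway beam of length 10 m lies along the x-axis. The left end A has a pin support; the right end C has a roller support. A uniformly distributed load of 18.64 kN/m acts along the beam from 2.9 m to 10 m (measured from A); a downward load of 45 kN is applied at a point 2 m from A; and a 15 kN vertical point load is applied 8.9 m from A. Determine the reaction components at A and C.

A_x = 0, A_y = 84.63 kN, C_y = 107.7 kN

Resultant of the distributed load: 18.64 × 7.1 = 132.344 kN at 6.45 m from A.
Moments about A: C_y·10 − (18.64·7.1)·6.45 − 45·2 − 15·8.9 = 0 → C_y = 1077.1188/10 = 107.712 ≈ 107.7 kN.
ΣF_y = 0: A_y + 107.712 − 18.64·7.1 − 45 − 15 = 0 → A_y = 84.63 kN.
ΣF_x = 0: no horizontal applied forces, so A_x = 0.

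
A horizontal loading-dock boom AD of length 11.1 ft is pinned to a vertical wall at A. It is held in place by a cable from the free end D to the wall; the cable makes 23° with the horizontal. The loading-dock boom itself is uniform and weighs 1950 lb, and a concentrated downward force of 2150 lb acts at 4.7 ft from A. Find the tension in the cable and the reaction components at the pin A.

T = 4825 lb, A_x = 4442 lb, A_y = 2215 lb

ΣM about A: T·sin23°·11.1 − 1950·5.55 − 2150·4.7 = 0 → T = 20927.5/(11.1·0.390731) = 4825.21 ≈ 4825 lb.
ΣF_x = 0: A_x − T·cos23° = 0 → A_x = 4825.21 × 0.920505 = 4442 lb.
ΣF_y = 0: A_y + T·sin23° − 1950 − 2150 = 0 → A_y = 4100 − 4825.21 × 0.390731 = 2215 lb.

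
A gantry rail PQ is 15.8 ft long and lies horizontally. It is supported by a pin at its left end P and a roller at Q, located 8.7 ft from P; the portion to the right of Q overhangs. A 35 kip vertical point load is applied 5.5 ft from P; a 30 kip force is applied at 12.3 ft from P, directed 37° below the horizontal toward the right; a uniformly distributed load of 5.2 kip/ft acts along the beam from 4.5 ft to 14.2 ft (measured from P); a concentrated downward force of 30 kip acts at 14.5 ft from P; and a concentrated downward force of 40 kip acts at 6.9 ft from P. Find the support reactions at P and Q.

Resultant of the distributed load: 5.2 × 9.7 = 50.44 kip at 9.35 ft from P.
ΣM about P: Q_y·8.7 − 35·5.5 − 30·sin37°·12.3 − (5.2·9.7)·9.35 − 30·14.5 − 40·6.9 = 0 → Q_y = 1597.18/8.7 = 183.584 ≈ 183.6 kip.
ΣF_y = 0: P_y + 183.584 − 35 − 30·sin37° − 5.2·9.7 − 30 − 40 = 0 → P_y = -10.09 kip.
ΣF_x = 0: P_x + 30·cos37° = 0 → P_x = -23.96 kip.

P_x = -23.96 kip, P_y = -10.09 kip, Q_y = 183.6 kip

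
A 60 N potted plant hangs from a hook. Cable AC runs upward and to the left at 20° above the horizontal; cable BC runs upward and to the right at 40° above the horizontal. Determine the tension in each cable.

ΣF_x = 0: −T_AC·cos20° + T_BC·cos40° = 0 → T_BC = 1.22668·T_AC.
ΣF_y = 0: T_AC·sin20° + T_BC·sin40° = 60.
Substitute: T_AC·(0.34202 + 1.22668·0.642788) = 60 → T_AC = 53.0731 ≈ 53.07 N.
Then T_BC = 1.22668 × 53.0731 = 65.10 N.

T_AC = 53.07 N, T_BC = 65.10 N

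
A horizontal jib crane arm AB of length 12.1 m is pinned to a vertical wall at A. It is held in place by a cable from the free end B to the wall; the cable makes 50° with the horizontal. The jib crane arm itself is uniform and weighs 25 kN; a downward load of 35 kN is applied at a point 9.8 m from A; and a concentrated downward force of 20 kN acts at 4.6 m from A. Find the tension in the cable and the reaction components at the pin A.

ΣM about A: T·sin50°·12.1 − 25·6.05 − 35·9.8 − 20·4.6 = 0 → T = 586.25/(12.1·0.766044) = 63.2476 ≈ 63.25 kN.
ΣF_x = 0: A_x − T·cos50° = 0 → A_x = 63.2476 × 0.642788 = 40.65 kN.
ΣF_y = 0: A_y + T·sin50° − 25 − 35 − 20 = 0 → A_y = 80 − 63.2476 × 0.766044 = 31.55 kN.

T = 63.25 kN, A_x = 40.65 kN, A_y = 31.55 kN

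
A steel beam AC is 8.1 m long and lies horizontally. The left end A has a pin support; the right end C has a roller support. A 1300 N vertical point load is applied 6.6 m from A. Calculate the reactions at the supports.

A_x = 0, A_y = 240.7 N, C_y = 1059 N

ΣM about A: C_y·8.1 − 1300·6.6 = 0 → C_y = 8580/8.1 = 1059.26 ≈ 1059 N.
ΣF_y = 0: A_y + 1059.26 − 1300 = 0 → A_y = 240.7 N.
ΣF_x = 0: no horizontal applied forces, so A_x = 0.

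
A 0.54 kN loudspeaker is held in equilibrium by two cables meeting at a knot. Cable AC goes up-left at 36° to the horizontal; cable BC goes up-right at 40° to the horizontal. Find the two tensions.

ΣF_x = 0: −T_AC·cos36° + T_BC·cos40° = 0 → T_BC = 1.0561·T_AC.
ΣF_y = 0: T_AC·sin36° + T_BC·sin40° = 0.54.
Substitute: T_AC·(0.587785 + 1.0561·0.642788) = 0.54 → T_AC = 0.426327 ≈ 0.4263 kN.
Then T_BC = 1.0561 × 0.426327 = 0.4502 kN.

T_AC = 0.4263 kN, T_BC = 0.4502 kN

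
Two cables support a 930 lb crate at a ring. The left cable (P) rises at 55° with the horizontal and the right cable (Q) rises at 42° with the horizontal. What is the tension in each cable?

ΣF_x = 0: −T_P·cos55° + T_Q·cos42° = 0 → T_Q = 0.771823·T_P.
ΣF_y = 0: T_P·sin55° + T_Q·sin42° = 930.
Substitute: T_P·(0.819152 + 0.771823·0.669131) = 930 → T_P = 696.315 ≈ 696.3 lb.
Then T_Q = 0.771823 × 696.315 = 537.4 lb.

T_P = 696.3 lb, T_Q = 537.4 lb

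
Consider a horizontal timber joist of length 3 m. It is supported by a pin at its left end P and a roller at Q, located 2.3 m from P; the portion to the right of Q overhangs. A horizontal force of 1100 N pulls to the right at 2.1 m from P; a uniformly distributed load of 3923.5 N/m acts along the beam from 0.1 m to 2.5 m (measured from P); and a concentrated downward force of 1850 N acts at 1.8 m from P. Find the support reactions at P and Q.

P_x = -1100 N, P_y = 4496 N, Q_y = 6770 N

Resultant of the distributed load: 3923.5 × 2.4 = 9416.4 N at 1.3 m from P.
Moments about P: Q_y·2.3 − (3923.5·2.4)·1.3 − 1850·1.8 = 0 → Q_y = 15571.32/2.3 = 6770.14 ≈ 6770 N.
ΣF_y = 0: P_y + 6770.14 − 3923.5·2.4 − 1850 = 0 → P_y = 4496 N.
ΣF_x = 0: P_x + 1100 = 0 → P_x = -1100 N.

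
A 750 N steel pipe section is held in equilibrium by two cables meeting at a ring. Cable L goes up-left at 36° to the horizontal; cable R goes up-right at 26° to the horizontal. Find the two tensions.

T_L = 763.5 N, T_R = 687.2 N

ΣF_x = 0: −T_L·cos36° + T_R·cos26° = 0 → T_R = 0.900114·T_L.
ΣF_y = 0: T_L·sin36° + T_R·sin26° = 750.
Substitute: T_L·(0.587785 + 0.900114·0.438371) = 750 → T_L = 763.461 ≈ 763.5 N.
Then T_R = 0.900114 × 763.461 = 687.2 N.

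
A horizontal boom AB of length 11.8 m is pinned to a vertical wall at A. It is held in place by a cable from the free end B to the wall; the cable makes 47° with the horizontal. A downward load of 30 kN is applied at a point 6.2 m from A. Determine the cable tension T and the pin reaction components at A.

ΣM about A: T·sin47°·11.8 − 30·6.2 = 0 → T = 186/(11.8·0.731354) = 21.5528 ≈ 21.55 kN.
ΣF_x = 0: A_x − T·cos47° = 0 → A_x = 21.5528 × 0.681998 = 14.70 kN.
ΣF_y = 0: A_y + T·sin47° − 30 = 0 → A_y = 30 − 21.5528 × 0.731354 = 14.24 kN.

T = 21.55 kN, A_x = 14.70 kN, A_y = 14.24 kN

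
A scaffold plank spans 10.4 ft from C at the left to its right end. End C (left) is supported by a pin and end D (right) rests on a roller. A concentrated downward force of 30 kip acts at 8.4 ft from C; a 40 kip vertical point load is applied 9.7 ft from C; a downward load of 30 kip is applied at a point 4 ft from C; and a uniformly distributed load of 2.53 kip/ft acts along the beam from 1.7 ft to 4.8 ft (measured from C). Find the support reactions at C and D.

C_x = 0, C_y = 32.32 kip, D_y = 75.53 kip

Resultant of the distributed load: 2.53 × 3.1 = 7.843 kip at 3.25 ft from C.
ΣM about C: D_y·10.4 − 30·8.4 − 40·9.7 − 30·4 − (2.53·3.1)·3.25 = 0 → D_y = 785.48975/10.4 = 75.5279 ≈ 75.53 kip.
ΣF_y = 0: C_y + 75.5279 − 30 − 40 − 30 − 2.53·3.1 = 0 → C_y = 32.32 kip.
ΣF_x = 0: no horizontal applied forces, so C_x = 0.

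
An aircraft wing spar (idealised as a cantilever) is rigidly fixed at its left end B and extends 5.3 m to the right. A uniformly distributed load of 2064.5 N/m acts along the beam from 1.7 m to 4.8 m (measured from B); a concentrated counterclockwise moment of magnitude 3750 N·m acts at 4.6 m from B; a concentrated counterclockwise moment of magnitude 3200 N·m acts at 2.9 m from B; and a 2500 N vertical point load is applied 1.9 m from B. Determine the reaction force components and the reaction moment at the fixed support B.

B_x = 0, B_y = 8900 N, M_B = 18600 N·m

Resultant of the distributed load: 2064.5 × 3.1 = 6399.95 N at 3.25 m from B.
ΣF_x = 0: B_x = 0.
ΣF_y = 0: B_y − 2064.5·3.1 − 2500 = 0 → B_y = 8900 N.
ΣM about B: M_B − (2064.5·3.1)·3.25 + 3750 + 3200 − 2500·1.9 = 0 → M_B = 18600 N·m.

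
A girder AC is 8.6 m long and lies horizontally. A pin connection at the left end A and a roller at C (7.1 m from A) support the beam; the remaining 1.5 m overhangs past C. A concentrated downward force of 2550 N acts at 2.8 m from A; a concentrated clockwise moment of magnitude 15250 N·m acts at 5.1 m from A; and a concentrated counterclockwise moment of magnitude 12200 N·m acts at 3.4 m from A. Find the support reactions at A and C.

ΣM about A: C_y·7.1 − 2550·2.8 − 15250 + 12200 = 0 → C_y = 10190/7.1 = 1435.21 ≈ 1435 N.
ΣF_y = 0: A_y + 1435.21 − 2550 = 0 → A_y = 1115 N.
ΣF_x = 0: no horizontal applied forces, so A_x = 0.

A_x = 0, A_y = 1115 N, C_y = 1435 N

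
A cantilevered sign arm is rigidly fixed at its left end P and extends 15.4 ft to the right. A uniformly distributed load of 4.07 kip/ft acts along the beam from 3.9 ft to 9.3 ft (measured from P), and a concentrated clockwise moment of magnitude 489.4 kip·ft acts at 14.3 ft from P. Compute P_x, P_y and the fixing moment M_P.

P_x = 0, P_y = 21.98 kip, M_P = 634.5 kip·ft

Resultant of the distributed load: 4.07 × 5.4 = 21.978 kip at 6.6 ft from P.
ΣF_x = 0: P_x = 0.
ΣF_y = 0: P_y − 4.07·5.4 = 0 → P_y = 21.98 kip.
ΣM about P: M_P − (4.07·5.4)·6.6 − 489.4 = 0 → M_P = 634.5 kip·ft.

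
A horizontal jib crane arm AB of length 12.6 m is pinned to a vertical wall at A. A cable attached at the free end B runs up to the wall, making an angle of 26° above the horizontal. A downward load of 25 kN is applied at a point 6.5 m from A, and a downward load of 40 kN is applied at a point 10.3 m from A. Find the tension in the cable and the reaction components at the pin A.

ΣM about A: T·sin26°·12.6 − 25·6.5 − 40·10.3 = 0 → T = 574.5/(12.6·0.438371) = 104.011 ≈ 104.0 kN.
ΣF_x = 0: A_x − T·cos26° = 0 → A_x = 104.011 × 0.898794 = 93.48 kN.
ΣF_y = 0: A_y + T·sin26° − 25 − 40 = 0 → A_y = 65 − 104.011 × 0.438371 = 19.40 kN.

T = 104.0 kN, A_x = 93.48 kN, A_y = 19.40 kN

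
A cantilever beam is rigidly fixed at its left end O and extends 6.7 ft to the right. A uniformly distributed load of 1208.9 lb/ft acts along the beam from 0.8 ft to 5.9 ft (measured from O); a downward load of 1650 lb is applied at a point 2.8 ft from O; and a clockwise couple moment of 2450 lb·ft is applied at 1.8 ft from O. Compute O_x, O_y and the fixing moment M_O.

Resultant of the distributed load: 1208.9 × 5.1 = 6165.39 lb at 3.35 ft from O.
ΣF_x = 0: O_x = 0.
ΣF_y = 0: O_y − 1208.9·5.1 − 1650 = 0 → O_y = 7815 lb.
ΣM about O: M_O − (1208.9·5.1)·3.35 − 1650·2.8 − 2450 = 0 → M_O = 27720 lb·ft.

O_x = 0, O_y = 7815 lb, M_O = 27720 lb·ft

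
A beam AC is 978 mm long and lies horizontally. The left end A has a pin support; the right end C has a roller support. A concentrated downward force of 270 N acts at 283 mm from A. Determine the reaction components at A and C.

A_x = 0, A_y = 191.9 N, C_y = 78.13 N

Moments about A: C_y·978 − 270·283 = 0 → C_y = 76410/978 = 78.1288 ≈ 78.13 N.
ΣF_y = 0: A_y + 78.1288 − 270 = 0 → A_y = 191.9 N.
ΣF_x = 0: no horizontal applied forces, so A_x = 0.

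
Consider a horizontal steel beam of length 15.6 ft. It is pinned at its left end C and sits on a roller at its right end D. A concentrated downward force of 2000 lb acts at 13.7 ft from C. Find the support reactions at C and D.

C_x = 0, C_y = 243.6 lb, D_y = 1756 lb

Taking moments about C: D_y·15.6 − 2000·13.7 = 0 → D_y = 27400/15.6 = 1756.41 ≈ 1756 lb.
ΣF_y = 0: C_y + 1756.41 − 2000 = 0 → C_y = 243.6 lb.
ΣF_x = 0: no horizontal applied forces, so C_x = 0.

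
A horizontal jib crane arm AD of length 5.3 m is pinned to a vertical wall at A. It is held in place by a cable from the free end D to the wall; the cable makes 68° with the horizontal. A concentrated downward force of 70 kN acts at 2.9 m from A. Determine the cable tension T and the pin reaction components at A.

T = 41.31 kN, A_x = 15.47 kN, A_y = 31.70 kN

ΣM about A: T·sin68°·5.3 − 70·2.9 = 0 → T = 203/(5.3·0.927184) = 41.3099 ≈ 41.31 kN.
ΣF_x = 0: A_x − T·cos68° = 0 → A_x = 41.3099 × 0.374607 = 15.47 kN.
ΣF_y = 0: A_y + T·sin68° − 70 = 0 → A_y = 70 − 41.3099 × 0.927184 = 31.70 kN.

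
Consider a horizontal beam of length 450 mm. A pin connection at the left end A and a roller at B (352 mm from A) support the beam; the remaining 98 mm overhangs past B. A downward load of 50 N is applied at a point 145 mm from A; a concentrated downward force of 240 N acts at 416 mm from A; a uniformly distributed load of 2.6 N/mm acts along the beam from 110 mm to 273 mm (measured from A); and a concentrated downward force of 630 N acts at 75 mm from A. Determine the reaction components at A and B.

A_x = 0, A_y = 674.8 N, B_y = 669.0 N

Resultant of the distributed load: 2.6 × 163 = 423.8 N at 191.5 mm from A.
Moments about A: B_y·352 − 50·145 − 240·416 − (2.6·163)·191.5 − 630·75 = 0 → B_y = 235497.7/352 = 669.028 ≈ 669.0 N.
ΣF_y = 0: A_y + 669.028 − 50 − 240 − 2.6·163 − 630 = 0 → A_y = 674.8 N.
ΣF_x = 0: no horizontal applied forces, so A_x = 0.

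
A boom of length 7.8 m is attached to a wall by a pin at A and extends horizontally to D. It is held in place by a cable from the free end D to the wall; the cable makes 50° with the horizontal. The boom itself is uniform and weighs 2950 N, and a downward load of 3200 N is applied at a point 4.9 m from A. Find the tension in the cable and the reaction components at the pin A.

T = 4550 N, A_x = 2924 N, A_y = 2665 N

ΣM about A: T·sin50°·7.8 − 2950·3.9 − 3200·4.9 = 0 → T = 27185/(7.8·0.766044) = 4549.68 ≈ 4550 N.
ΣF_x = 0: A_x − T·cos50° = 0 → A_x = 4549.68 × 0.642788 = 2924 N.
ΣF_y = 0: A_y + T·sin50° − 2950 − 3200 = 0 → A_y = 6150 − 4549.68 × 0.766044 = 2665 N.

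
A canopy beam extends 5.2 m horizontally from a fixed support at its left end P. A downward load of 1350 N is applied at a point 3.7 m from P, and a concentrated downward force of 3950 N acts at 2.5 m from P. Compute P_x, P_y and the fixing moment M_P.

P_x = 0, P_y = 5300 N, M_P = 14870 N·m

ΣF_x = 0: P_x = 0.
ΣF_y = 0: P_y − 1350 − 3950 = 0 → P_y = 5300 N.
ΣM about P: M_P − 1350·3.7 − 3950·2.5 = 0 → M_P = 14870 N·m.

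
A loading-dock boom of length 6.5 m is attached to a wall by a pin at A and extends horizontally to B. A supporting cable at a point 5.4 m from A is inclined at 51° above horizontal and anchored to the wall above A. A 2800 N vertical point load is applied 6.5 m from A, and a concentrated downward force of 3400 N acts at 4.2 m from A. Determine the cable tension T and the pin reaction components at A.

T = 7740 N, A_x = 4871 N, A_y = 185.2 N

ΣM about A: T·sin51°·5.4 − 2800·6.5 − 3400·4.2 = 0 → T = 32480/(5.4·0.777146) = 7739.62 ≈ 7740 N.
ΣF_x = 0: A_x − T·cos51° = 0 → A_x = 7739.62 × 0.62932 = 4871 N.
ΣF_y = 0: A_y + T·sin51° − 2800 − 3400 = 0 → A_y = 6200 − 7739.62 × 0.777146 = 185.2 N.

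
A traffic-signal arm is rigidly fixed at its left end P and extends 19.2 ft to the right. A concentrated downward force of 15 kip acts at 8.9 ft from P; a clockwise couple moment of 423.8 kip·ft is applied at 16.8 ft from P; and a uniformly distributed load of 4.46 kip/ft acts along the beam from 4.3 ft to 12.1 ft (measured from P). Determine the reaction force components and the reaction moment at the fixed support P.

Resultant of the distributed load: 4.46 × 7.8 = 34.788 kip at 8.2 ft from P.
ΣF_x = 0: P_x = 0.
ΣF_y = 0: P_y − 15 − 4.46·7.8 = 0 → P_y = 49.79 kip.
ΣM about P: M_P − 15·8.9 − 423.8 − (4.46·7.8)·8.2 = 0 → M_P = 842.6 kip·ft.

P_x = 0, P_y = 49.79 kip, M_P = 842.6 kip·ft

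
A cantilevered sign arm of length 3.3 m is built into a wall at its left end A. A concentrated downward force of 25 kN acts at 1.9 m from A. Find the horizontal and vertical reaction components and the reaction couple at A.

ΣF_x = 0: A_x = 0.
ΣF_y = 0: A_y − 25 = 0 → A_y = 25.00 kN.
ΣM about A: M_A − 25·1.9 = 0 → M_A = 47.50 kN·m.

A_x = 0, A_y = 25.00 kN, M_A = 47.50 kN·m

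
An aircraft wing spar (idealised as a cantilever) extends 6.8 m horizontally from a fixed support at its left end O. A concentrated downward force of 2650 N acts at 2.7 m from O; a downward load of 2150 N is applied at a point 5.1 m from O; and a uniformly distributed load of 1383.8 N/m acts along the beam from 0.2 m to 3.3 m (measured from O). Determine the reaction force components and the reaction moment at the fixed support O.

O_x = 0, O_y = 9090 N, M_O = 25630 N·m

Resultant of the distributed load: 1383.8 × 3.1 = 4289.78 N at 1.75 m from O.
ΣF_x = 0: O_x = 0.
ΣF_y = 0: O_y − 2650 − 2150 − 1383.8·3.1 = 0 → O_y = 9090 N.
ΣM about O: M_O − 2650·2.7 − 2150·5.1 − (1383.8·3.1)·1.75 = 0 → M_O = 25630 N·m.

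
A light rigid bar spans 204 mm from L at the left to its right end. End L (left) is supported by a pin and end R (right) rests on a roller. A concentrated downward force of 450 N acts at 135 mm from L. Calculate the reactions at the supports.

L_x = 0, L_y = 152.2 N, R_y = 297.8 N

Moments about L: R_y·204 − 450·135 = 0 → R_y = 60750/204 = 297.794 ≈ 297.8 N.
ΣF_y = 0: L_y + 297.794 − 450 = 0 → L_y = 152.2 N.
ΣF_x = 0: no horizontal applied forces, so L_x = 0.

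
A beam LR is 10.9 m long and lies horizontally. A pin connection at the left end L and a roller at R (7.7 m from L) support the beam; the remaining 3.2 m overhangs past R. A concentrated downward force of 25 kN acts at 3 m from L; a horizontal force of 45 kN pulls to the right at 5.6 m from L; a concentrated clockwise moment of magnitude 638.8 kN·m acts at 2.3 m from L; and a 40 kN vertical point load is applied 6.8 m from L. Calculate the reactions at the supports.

L_x = -45.00 kN, L_y = -63.03 kN, R_y = 128.0 kN

ΣM about L: R_y·7.7 − 25·3 − 638.8 − 40·6.8 = 0 → R_y = 985.8/7.7 = 128.026 ≈ 128.0 kN.
ΣF_y = 0: L_y + 128.026 − 25 − 40 = 0 → L_y = -63.03 kN.
ΣF_x = 0: L_x + 45 = 0 → L_x = -45.00 kN.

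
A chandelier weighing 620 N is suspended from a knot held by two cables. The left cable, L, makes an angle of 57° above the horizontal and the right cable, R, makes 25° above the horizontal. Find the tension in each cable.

T_L = 567.4 N, T_R = 341.0 N

ΣF_x = 0: −T_L·cos57° + T_R·cos25° = 0 → T_R = 0.600943·T_L.
ΣF_y = 0: T_L·sin57° + T_R·sin25° = 620.
Substitute: T_L·(0.838671 + 0.600943·0.422618) = 620 → T_L = 567.433 ≈ 567.4 N.
Then T_R = 0.600943 × 567.433 = 341.0 N.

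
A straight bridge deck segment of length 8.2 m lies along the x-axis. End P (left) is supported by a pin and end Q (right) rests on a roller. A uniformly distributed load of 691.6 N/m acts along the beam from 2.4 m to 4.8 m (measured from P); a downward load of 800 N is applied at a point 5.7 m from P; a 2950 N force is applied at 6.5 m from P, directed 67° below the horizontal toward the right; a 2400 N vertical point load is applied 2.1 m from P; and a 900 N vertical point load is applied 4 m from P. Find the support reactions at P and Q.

P_x = -1153 N, P_y = 3984 N, Q_y = 4491 N

Resultant of the distributed load: 691.6 × 2.4 = 1659.84 N at 3.6 m from P.
Moments about P: Q_y·8.2 − (691.6·2.4)·3.6 − 800·5.7 − 2950·sin67°·6.5 − 2400·2.1 − 900·4 = 0 → Q_y = 36826.1/8.2 = 4490.99 ≈ 4491 N.
ΣF_y = 0: P_y + 4490.99 − 691.6·2.4 − 800 − 2950·sin67° − 2400 − 900 = 0 → P_y = 3984 N.
ΣF_x = 0: P_x + 2950·cos67° = 0 → P_x = -1153 N.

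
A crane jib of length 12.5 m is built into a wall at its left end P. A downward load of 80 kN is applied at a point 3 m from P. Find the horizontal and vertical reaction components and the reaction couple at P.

P_x = 0, P_y = 80.00 kN, M_P = 240.0 kN·m

ΣF_x = 0: P_x = 0.
ΣF_y = 0: P_y − 80 = 0 → P_y = 80.00 kN.
ΣM about P: M_P − 80·3 = 0 → M_P = 240.0 kN·m.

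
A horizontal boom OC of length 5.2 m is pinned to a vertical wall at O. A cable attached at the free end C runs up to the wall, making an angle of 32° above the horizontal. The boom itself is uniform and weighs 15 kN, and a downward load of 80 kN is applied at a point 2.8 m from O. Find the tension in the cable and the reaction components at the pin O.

T = 95.44 kN, O_x = 80.94 kN, O_y = 44.42 kN

ΣM about O: T·sin32°·5.2 − 15·2.6 − 80·2.8 = 0 → T = 263/(5.2·0.529919) = 95.4427 ≈ 95.44 kN.
ΣF_x = 0: O_x − T·cos32° = 0 → O_x = 95.4427 × 0.848048 = 80.94 kN.
ΣF_y = 0: O_y + T·sin32° − 15 − 80 = 0 → O_y = 95 − 95.4427 × 0.529919 = 44.42 kN.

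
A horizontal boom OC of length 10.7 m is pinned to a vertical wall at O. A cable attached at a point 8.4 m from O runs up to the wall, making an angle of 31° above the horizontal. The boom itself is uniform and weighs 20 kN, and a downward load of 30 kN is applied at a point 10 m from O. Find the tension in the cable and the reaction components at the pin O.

T = 94.08 kN, O_x = 80.64 kN, O_y = 1.548 kN

ΣM about O: T·sin31°·8.4 − 20·5.35 − 30·10 = 0 → T = 407/(8.4·0.515038) = 94.0754 ≈ 94.08 kN.
ΣF_x = 0: O_x − T·cos31° = 0 → O_x = 94.0754 × 0.857167 = 80.64 kN.
ΣF_y = 0: O_y + T·sin31° − 20 − 30 = 0 → O_y = 50 − 94.0754 × 0.515038 = 1.548 kN.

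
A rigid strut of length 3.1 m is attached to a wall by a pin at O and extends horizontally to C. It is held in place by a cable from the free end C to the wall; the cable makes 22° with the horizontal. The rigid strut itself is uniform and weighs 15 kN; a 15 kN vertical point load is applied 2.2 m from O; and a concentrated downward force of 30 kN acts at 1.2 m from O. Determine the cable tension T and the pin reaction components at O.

ΣM about O: T·sin22°·3.1 − 15·1.55 − 15·2.2 − 30·1.2 = 0 → T = 92.25/(3.1·0.374607) = 79.4381 ≈ 79.44 kN.
ΣF_x = 0: O_x − T·cos22° = 0 → O_x = 79.4381 × 0.927184 = 73.65 kN.
ΣF_y = 0: O_y + T·sin22° − 15 − 15 − 30 = 0 → O_y = 60 − 79.4381 × 0.374607 = 30.24 kN.

T = 79.44 kN, O_x = 73.65 kN, O_y = 30.24 kN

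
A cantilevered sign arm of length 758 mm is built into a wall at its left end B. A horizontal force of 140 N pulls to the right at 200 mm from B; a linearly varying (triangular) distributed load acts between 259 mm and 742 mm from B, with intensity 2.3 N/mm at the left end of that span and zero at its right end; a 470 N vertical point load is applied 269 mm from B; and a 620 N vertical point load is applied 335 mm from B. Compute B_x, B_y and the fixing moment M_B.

B_x = -140.0 N, B_y = 1645 N, M_B = 567400 N·mm

Resultant of the triangular load: ½ × 2.3 × 483 = 555.45 N, acting at 420 mm from B (one-third of the span from the peak).
ΣF_x = 0: B_x + 140 = 0 → B_x = -140.0 N.
ΣF_y = 0: B_y − ½·2.3·483 − 470 − 620 = 0 → B_y = 1645 N.
ΣM about B: M_B − (½·2.3·483)·420 − 470·269 − 620·335 = 0 → M_B = 567400 N·mm.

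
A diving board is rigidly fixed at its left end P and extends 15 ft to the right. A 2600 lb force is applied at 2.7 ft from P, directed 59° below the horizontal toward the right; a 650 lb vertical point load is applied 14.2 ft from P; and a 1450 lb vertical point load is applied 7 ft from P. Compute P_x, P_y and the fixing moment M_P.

P_x = -1339 lb, P_y = 4329 lb, M_P = 25400 lb·ft

ΣF_x = 0: P_x + 2600·cos59° = 0 → P_x = -1339 lb.
ΣF_y = 0: P_y − 2600·sin59° − 650 − 1450 = 0 → P_y = 4329 lb.
ΣM about P: M_P − 2600·sin59°·2.7 − 650·14.2 − 1450·7 = 0 → M_P = 25400 lb·ft.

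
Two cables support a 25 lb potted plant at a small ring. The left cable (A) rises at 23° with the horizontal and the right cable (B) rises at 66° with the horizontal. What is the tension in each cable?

ΣF_x = 0: −T_A·cos23° + T_B·cos66° = 0 → T_B = 2.26315·T_A.
ΣF_y = 0: T_A·sin23° + T_B·sin66° = 25.
Substitute: T_A·(0.390731 + 2.26315·0.913545) = 25 → T_A = 10.17 lb.
Then T_B = 2.26315 × 10.17 = 23.02 lb.

T_A = 10.17 lb, T_B = 23.02 lb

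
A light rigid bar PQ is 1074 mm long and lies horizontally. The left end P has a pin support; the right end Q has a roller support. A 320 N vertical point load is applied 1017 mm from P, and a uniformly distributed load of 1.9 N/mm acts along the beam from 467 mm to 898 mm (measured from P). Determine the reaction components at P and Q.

P_x = 0, P_y = 315.5 N, Q_y = 823.4 N

Resultant of the distributed load: 1.9 × 431 = 818.9 N at 682.5 mm from P.
Moments about P: Q_y·1074 − 320·1017 − (1.9·431)·682.5 = 0 → Q_y = 884339.25/1074 = 823.407 ≈ 823.4 N.
ΣF_y = 0: P_y + 823.407 − 320 − 1.9·431 = 0 → P_y = 315.5 N.
ΣF_x = 0: no horizontal applied forces, so P_x = 0.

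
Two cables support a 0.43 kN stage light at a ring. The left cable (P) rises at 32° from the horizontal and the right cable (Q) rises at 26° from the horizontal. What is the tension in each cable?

ΣF_x = 0: −T_P·cos32° + T_Q·cos26° = 0 → T_Q = 0.94354·T_P.
ΣF_y = 0: T_P·sin32° + T_Q·sin26° = 0.43.
Substitute: T_P·(0.529919 + 0.94354·0.438371) = 0.43 → T_P = 0.455731 ≈ 0.4557 kN.
Then T_Q = 0.94354 × 0.455731 = 0.4300 kN.

T_P = 0.4557 kN, T_Q = 0.4300 kN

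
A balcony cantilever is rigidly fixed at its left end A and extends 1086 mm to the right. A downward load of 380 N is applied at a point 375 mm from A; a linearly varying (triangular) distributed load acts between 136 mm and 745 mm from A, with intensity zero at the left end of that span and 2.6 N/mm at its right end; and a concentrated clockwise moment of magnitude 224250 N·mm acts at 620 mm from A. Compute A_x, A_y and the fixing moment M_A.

A_x = 0, A_y = 1172 N, M_A = 795900 N·mm

Resultant of the triangular load: ½ × 2.6 × 609 = 791.7 N, acting at 542 mm from A (one-third of the span from the peak).
ΣF_x = 0: A_x = 0.
ΣF_y = 0: A_y − 380 − ½·2.6·609 = 0 → A_y = 1172 N.
ΣM about A: M_A − 380·375 − (½·2.6·609)·542 − 224250 = 0 → M_A = 795900 N·mm.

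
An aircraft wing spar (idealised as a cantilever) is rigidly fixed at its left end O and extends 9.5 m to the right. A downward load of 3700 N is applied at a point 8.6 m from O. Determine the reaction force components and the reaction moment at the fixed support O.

O_x = 0, O_y = 3700 N, M_O = 31820 N·m

ΣF_x = 0: O_x = 0.
ΣF_y = 0: O_y − 3700 = 0 → O_y = 3700 N.
ΣM about O: M_O − 3700·8.6 = 0 → M_O = 31820 N·m.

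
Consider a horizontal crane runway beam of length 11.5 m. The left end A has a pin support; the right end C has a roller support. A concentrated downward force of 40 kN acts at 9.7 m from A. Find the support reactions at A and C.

A_x = 0, A_y = 6.261 kN, C_y = 33.74 kN

ΣM about A: C_y·11.5 − 40·9.7 = 0 → C_y = 388/11.5 = 33.7391 ≈ 33.74 kN.
ΣF_y = 0: A_y + 33.7391 − 40 = 0 → A_y = 6.261 kN.
ΣF_x = 0: no horizontal applied forces, so A_x = 0.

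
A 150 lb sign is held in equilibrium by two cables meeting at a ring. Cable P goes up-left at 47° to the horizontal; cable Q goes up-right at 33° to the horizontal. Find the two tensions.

ΣF_x = 0: −T_P·cos47° + T_Q·cos33° = 0 → T_Q = 0.81319·T_P.
ΣF_y = 0: T_P·sin47° + T_Q·sin33° = 150.
Substitute: T_P·(0.731354 + 0.81319·0.544639) = 150 → T_P = 127.741 ≈ 127.7 lb.
Then T_Q = 0.81319 × 127.741 = 103.9 lb.

T_P = 127.7 lb, T_Q = 103.9 lb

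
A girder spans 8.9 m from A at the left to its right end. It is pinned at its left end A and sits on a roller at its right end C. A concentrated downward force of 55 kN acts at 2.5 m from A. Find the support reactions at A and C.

A_x = 0, A_y = 39.55 kN, C_y = 15.45 kN

ΣM about A: C_y·8.9 − 55·2.5 = 0 → C_y = 137.5/8.9 = 15.4494 ≈ 15.45 kN.
ΣF_y = 0: A_y + 15.4494 − 55 = 0 → A_y = 39.55 kN.
ΣF_x = 0: no horizontal applied forces, so A_x = 0.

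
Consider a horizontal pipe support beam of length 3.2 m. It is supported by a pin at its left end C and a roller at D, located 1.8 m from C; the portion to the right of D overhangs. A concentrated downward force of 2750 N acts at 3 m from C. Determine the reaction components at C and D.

C_x = 0, C_y = -1833 N, D_y = 4583 N

Taking moments about C: D_y·1.8 − 2750·3 = 0 → D_y = 8250/1.8 = 4583.33 ≈ 4583 N.
ΣF_y = 0: C_y + 4583.33 − 2750 = 0 → C_y = -1833 N.
ΣF_x = 0: no horizontal applied forces, so C_x = 0.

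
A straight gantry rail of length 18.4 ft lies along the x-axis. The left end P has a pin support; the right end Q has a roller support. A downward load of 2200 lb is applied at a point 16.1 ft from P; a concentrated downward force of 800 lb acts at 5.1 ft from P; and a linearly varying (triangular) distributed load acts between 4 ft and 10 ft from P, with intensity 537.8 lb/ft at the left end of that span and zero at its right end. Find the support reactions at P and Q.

Resultant of the triangular load: ½ × 537.8 × 6 = 1613.4 lb, acting at 6 ft from P (one-third of the span from the peak).
Taking moments about P: Q_y·18.4 − 2200·16.1 − 800·5.1 − (½·537.8·6)·6 = 0 → Q_y = 49180.4/18.4 = 2672.85 ≈ 2673 lb.
ΣF_y = 0: P_y + 2672.85 − 2200 − 800 − ½·537.8·6 = 0 → P_y = 1941 lb.
ΣF_x = 0: no horizontal applied forces, so P_x = 0.

P_x = 0, P_y = 1941 lb, Q_y = 2673 lb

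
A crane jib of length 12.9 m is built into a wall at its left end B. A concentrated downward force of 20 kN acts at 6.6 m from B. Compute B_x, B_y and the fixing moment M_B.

ΣF_x = 0: B_x = 0.
ΣF_y = 0: B_y − 20 = 0 → B_y = 20.00 kN.
ΣM about B: M_B − 20·6.6 = 0 → M_B = 132.0 kN·m.

B_x = 0, B_y = 20.00 kN, M_B = 132.0 kN·m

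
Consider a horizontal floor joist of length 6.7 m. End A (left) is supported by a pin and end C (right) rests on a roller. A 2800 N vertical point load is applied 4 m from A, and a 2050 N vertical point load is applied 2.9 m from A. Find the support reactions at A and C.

A_x = 0, A_y = 2291 N, C_y = 2559 N

Taking moments about A: C_y·6.7 − 2800·4 − 2050·2.9 = 0 → C_y = 17145/6.7 = 2558.96 ≈ 2559 N.
ΣF_y = 0: A_y + 2558.96 − 2800 − 2050 = 0 → A_y = 2291 N.
ΣF_x = 0: no horizontal applied forces, so A_x = 0.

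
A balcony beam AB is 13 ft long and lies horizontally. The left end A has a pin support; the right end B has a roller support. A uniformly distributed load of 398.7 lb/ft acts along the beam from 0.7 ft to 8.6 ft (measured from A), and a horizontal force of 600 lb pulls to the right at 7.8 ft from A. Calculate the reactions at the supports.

Resultant of the distributed load: 398.7 × 7.9 = 3149.73 lb at 4.65 ft from A.
Moments about A: B_y·13 − (398.7·7.9)·4.65 = 0 → B_y = 14646.2445/13 = 1126.63 ≈ 1127 lb.
ΣF_y = 0: A_y + 1126.63 − 398.7·7.9 = 0 → A_y = 2023 lb.
ΣF_x = 0: A_x + 600 = 0 → A_x = -600.0 lb.

A_x = -600.0 lb, A_y = 2023 lb, B_y = 1127 lb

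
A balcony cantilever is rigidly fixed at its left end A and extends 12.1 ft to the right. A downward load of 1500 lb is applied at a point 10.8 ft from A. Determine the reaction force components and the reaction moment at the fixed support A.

A_x = 0, A_y = 1500 lb, M_A = 16200 lb·ft

ΣF_x = 0: A_x = 0.
ΣF_y = 0: A_y − 1500 = 0 → A_y = 1500 lb.
ΣM about A: M_A − 1500·10.8 = 0 → M_A = 16200 lb·ft.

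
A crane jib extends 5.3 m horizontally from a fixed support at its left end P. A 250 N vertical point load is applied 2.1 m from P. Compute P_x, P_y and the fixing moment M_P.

ΣF_x = 0: P_x = 0.
ΣF_y = 0: P_y − 250 = 0 → P_y = 250.0 N.
ΣM about P: M_P − 250·2.1 = 0 → M_P = 525.0 N·m.

P_x = 0, P_y = 250.0 N, M_P = 525.0 N·m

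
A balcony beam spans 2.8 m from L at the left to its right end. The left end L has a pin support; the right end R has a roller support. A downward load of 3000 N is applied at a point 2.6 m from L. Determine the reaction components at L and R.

L_x = 0, L_y = 214.3 N, R_y = 2786 N

ΣM about L: R_y·2.8 − 3000·2.6 = 0 → R_y = 7800/2.8 = 2785.71 ≈ 2786 N.
ΣF_y = 0: L_y + 2785.71 − 3000 = 0 → L_y = 214.3 N.
ΣF_x = 0: no horizontal applied forces, so L_x = 0.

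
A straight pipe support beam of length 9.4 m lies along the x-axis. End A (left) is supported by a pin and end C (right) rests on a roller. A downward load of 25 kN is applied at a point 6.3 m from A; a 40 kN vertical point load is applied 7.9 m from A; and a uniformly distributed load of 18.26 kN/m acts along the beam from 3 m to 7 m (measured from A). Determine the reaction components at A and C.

Resultant of the distributed load: 18.26 × 4 = 73.04 kN at 5 m from A.
Moments about A: C_y·9.4 − 25·6.3 − 40·7.9 − (18.26·4)·5 = 0 → C_y = 838.7/9.4 = 89.2234 ≈ 89.22 kN.
ΣF_y = 0: A_y + 89.2234 − 25 − 40 − 18.26·4 = 0 → A_y = 48.82 kN.
ΣF_x = 0: no horizontal applied forces, so A_x = 0.

A_x = 0, A_y = 48.82 kN, C_y = 89.22 kN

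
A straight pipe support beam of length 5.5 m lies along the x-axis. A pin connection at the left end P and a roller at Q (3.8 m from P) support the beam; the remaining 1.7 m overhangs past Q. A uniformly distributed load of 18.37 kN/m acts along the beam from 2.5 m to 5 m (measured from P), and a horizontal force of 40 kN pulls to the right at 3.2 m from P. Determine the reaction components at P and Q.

Resultant of the distributed load: 18.37 × 2.5 = 45.925 kN at 3.75 m from P.
Moments about P: Q_y·3.8 − (18.37·2.5)·3.75 = 0 → Q_y = 172.21875/3.8 = 45.3207 ≈ 45.32 kN.
ΣF_y = 0: P_y + 45.3207 − 18.37·2.5 = 0 → P_y = 0.6043 kN.
ΣF_x = 0: P_x + 40 = 0 → P_x = -40.00 kN.

P_x = -40.00 kN, P_y = 0.6043 kN, Q_y = 45.32 kN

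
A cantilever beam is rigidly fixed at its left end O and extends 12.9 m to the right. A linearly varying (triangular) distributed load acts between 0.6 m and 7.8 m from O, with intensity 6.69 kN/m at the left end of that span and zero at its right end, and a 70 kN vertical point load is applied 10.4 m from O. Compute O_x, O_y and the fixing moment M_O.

Resultant of the triangular load: ½ × 6.69 × 7.2 = 24.084 kN, acting at 3 m from O (one-third of the span from the peak).
ΣF_x = 0: O_x = 0.
ΣF_y = 0: O_y − ½·6.69·7.2 − 70 = 0 → O_y = 94.08 kN.
ΣM about O: M_O − (½·6.69·7.2)·3 − 70·10.4 = 0 → M_O = 800.3 kN·m.

O_x = 0, O_y = 94.08 kN, M_O = 800.3 kN·m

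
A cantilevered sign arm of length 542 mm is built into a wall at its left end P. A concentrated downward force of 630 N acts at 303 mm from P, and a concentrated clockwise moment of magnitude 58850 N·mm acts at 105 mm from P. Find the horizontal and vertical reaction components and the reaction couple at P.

P_x = 0, P_y = 630.0 N, M_P = 249700 N·mm

ΣF_x = 0: P_x = 0.
ΣF_y = 0: P_y − 630 = 0 → P_y = 630.0 N.
ΣM about P: M_P − 630·303 − 58850 = 0 → M_P = 249700 N·mm.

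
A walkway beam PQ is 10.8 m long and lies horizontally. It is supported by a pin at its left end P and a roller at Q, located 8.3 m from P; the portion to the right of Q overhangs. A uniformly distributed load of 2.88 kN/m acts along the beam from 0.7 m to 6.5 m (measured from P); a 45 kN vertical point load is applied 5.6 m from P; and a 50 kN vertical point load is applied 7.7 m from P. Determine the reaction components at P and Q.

Resultant of the distributed load: 2.88 × 5.8 = 16.704 kN at 3.6 m from P.
Moments about P: Q_y·8.3 − (2.88·5.8)·3.6 − 45·5.6 − 50·7.7 = 0 → Q_y = 697.1344/8.3 = 83.9921 ≈ 83.99 kN.
ΣF_y = 0: P_y + 83.9921 − 2.88·5.8 − 45 − 50 = 0 → P_y = 27.71 kN.
ΣF_x = 0: no horizontal applied forces, so P_x = 0.

P_x = 0, P_y = 27.71 kN, Q_y = 83.99 kN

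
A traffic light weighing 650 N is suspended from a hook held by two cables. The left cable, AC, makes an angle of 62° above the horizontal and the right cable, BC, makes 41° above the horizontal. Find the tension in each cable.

ΣF_x = 0: −T_AC·cos62° + T_BC·cos41° = 0 → T_BC = 0.622056·T_AC.
ΣF_y = 0: T_AC·sin62° + T_BC·sin41° = 650.
Substitute: T_AC·(0.882948 + 0.622056·0.656059) = 650 → T_AC = 503.465 ≈ 503.5 N.
Then T_BC = 0.622056 × 503.465 = 313.2 N.

T_AC = 503.5 N, T_BC = 313.2 N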